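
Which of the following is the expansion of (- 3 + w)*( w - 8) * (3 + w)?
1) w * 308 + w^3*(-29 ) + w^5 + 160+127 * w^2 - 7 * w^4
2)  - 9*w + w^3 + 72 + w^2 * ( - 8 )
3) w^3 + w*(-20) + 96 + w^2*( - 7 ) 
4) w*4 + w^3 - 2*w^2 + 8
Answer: 2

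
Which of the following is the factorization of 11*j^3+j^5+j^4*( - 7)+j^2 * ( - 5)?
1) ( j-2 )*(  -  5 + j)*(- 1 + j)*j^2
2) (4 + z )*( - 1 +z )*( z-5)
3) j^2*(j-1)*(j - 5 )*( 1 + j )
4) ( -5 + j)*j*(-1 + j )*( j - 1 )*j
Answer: 4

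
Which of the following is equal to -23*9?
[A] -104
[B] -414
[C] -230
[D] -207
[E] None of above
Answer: D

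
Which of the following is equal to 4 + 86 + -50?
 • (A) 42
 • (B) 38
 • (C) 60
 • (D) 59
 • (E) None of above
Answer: E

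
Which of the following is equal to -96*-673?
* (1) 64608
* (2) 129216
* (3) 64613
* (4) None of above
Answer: 1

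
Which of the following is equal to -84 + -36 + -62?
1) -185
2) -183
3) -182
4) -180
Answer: 3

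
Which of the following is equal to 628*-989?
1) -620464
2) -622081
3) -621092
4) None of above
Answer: 3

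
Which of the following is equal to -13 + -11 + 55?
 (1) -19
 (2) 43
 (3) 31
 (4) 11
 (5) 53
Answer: 3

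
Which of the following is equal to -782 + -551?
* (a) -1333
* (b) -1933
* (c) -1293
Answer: a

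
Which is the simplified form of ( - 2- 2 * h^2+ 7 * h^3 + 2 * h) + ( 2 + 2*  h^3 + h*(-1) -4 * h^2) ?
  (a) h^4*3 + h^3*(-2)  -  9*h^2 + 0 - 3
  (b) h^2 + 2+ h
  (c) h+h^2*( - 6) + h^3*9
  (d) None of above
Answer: c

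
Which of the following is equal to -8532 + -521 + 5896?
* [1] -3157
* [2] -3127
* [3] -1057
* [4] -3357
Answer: 1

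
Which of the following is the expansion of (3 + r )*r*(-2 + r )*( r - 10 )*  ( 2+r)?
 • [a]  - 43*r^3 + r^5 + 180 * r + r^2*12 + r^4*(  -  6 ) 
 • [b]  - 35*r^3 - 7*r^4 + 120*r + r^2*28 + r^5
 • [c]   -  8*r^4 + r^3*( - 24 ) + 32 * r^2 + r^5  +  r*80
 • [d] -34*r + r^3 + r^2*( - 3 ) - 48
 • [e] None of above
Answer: e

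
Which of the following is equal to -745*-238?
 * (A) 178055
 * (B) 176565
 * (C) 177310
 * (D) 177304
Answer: C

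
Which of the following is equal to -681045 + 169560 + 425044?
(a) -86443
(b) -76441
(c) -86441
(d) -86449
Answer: c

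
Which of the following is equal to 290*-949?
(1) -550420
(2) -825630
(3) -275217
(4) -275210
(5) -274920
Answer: 4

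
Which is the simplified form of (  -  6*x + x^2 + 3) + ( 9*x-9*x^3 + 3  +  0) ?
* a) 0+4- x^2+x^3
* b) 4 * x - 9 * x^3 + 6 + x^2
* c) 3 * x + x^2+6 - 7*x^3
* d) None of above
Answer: d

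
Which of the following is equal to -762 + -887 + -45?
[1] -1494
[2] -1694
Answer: 2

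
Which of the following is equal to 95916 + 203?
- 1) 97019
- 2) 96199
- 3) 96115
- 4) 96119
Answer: 4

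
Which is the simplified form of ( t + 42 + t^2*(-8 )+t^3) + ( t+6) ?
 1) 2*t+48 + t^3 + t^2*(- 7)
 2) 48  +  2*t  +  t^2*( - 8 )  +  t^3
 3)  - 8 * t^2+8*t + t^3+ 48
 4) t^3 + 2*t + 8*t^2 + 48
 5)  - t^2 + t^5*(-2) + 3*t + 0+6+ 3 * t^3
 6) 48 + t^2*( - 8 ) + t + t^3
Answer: 2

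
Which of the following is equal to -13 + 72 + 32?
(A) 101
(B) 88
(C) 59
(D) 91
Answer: D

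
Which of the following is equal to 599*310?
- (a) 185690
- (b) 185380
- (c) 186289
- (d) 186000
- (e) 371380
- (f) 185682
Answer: a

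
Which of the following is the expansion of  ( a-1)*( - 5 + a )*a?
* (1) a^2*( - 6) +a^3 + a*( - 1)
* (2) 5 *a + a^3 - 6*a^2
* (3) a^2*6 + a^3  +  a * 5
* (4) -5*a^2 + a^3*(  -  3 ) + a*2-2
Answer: 2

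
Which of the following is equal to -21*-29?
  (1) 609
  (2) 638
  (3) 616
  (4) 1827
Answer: 1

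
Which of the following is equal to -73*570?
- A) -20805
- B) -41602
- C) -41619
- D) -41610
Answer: D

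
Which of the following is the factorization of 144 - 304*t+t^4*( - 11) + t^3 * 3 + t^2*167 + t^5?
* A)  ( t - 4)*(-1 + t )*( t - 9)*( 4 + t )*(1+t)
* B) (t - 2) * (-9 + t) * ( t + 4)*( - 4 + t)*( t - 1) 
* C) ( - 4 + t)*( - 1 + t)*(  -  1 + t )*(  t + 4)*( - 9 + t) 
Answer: C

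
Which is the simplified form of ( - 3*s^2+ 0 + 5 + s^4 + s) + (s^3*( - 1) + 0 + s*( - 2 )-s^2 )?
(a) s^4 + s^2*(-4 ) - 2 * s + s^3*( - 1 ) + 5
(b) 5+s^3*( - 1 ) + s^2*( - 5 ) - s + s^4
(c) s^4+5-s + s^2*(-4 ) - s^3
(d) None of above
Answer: c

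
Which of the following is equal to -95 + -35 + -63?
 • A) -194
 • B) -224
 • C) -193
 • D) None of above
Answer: C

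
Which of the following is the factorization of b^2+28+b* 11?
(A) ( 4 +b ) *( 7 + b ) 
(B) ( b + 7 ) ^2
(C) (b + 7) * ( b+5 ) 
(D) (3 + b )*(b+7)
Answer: A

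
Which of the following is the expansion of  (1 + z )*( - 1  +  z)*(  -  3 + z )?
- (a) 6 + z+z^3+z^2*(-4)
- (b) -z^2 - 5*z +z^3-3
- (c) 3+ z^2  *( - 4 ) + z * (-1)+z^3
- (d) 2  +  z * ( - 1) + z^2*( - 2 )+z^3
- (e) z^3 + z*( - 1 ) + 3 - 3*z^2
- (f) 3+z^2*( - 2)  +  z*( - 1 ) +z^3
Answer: e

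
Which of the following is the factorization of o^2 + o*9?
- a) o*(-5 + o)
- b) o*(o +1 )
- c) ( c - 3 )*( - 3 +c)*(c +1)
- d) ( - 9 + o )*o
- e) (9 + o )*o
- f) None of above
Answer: e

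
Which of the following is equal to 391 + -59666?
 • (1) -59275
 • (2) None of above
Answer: 1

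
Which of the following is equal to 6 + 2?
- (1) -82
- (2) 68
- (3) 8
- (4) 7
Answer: 3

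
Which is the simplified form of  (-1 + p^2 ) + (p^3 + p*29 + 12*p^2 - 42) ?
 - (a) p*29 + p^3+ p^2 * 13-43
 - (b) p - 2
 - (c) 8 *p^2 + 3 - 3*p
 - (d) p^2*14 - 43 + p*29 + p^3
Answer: a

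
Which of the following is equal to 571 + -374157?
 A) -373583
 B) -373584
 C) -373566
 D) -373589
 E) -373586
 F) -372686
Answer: E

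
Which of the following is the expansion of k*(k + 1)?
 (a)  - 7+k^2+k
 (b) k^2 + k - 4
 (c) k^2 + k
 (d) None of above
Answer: c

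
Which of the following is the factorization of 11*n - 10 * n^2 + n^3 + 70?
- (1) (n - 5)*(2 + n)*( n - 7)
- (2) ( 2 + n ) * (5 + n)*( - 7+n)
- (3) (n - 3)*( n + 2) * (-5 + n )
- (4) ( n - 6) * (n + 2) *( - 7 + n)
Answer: 1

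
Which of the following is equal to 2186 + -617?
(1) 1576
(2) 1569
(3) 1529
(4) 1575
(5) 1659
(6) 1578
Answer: 2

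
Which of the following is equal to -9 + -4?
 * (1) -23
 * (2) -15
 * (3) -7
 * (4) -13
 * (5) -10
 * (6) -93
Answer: 4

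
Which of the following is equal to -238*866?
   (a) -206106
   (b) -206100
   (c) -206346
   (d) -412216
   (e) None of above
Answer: e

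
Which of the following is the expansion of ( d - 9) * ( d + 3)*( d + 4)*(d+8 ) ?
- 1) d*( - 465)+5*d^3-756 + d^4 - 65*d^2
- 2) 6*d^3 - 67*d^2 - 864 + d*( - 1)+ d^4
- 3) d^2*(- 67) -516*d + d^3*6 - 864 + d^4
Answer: 3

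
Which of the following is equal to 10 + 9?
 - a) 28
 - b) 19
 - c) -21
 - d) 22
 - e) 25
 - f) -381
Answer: b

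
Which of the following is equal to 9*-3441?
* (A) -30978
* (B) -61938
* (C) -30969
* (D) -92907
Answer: C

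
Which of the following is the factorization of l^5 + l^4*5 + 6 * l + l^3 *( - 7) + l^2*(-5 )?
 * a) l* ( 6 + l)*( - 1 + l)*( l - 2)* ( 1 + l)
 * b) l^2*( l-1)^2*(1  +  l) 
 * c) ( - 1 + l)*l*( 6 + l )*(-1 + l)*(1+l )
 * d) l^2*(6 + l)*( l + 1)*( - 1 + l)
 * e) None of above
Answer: c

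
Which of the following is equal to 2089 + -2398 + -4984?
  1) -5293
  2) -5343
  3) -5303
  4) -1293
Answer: 1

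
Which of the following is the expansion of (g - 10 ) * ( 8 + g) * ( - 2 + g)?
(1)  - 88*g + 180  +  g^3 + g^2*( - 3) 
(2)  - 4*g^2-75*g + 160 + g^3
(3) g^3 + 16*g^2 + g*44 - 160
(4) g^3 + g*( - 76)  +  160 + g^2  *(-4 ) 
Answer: 4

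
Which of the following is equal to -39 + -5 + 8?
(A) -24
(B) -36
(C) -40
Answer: B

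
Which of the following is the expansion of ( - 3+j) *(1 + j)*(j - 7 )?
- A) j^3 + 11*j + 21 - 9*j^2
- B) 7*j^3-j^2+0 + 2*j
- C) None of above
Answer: A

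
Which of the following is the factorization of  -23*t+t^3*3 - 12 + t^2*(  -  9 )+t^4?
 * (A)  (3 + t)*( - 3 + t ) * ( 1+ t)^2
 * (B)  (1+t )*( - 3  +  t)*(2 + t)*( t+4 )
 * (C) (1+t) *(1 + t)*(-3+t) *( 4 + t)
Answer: C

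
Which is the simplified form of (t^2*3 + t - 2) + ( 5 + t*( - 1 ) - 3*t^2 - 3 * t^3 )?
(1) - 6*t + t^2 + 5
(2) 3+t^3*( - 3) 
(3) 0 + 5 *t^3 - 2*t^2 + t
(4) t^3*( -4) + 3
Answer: 2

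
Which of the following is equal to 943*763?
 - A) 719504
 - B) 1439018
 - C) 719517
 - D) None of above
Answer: D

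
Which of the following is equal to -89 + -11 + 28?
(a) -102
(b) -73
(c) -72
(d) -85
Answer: c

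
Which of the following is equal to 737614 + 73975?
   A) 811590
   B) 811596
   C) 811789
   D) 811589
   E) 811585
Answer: D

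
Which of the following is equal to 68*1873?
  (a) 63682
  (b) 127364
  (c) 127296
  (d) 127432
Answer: b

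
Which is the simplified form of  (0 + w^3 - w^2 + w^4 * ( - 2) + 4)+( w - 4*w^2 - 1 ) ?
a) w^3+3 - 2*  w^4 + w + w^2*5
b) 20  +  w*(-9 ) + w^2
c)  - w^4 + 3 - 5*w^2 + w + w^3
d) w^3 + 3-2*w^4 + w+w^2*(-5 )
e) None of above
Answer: d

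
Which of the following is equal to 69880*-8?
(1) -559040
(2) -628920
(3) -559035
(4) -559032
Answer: 1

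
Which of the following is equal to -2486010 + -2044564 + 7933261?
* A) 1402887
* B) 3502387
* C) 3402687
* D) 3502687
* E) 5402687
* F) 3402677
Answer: C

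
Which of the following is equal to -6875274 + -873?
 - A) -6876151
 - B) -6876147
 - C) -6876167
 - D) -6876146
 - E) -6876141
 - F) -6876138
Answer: B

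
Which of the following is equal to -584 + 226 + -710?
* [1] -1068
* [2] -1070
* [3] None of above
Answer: 1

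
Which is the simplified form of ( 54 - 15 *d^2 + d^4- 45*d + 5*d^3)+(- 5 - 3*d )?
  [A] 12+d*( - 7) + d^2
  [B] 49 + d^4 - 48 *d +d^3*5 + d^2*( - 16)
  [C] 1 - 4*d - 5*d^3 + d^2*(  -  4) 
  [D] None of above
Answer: D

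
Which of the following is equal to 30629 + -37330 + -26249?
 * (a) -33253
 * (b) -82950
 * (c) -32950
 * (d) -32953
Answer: c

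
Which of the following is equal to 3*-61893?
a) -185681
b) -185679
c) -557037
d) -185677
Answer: b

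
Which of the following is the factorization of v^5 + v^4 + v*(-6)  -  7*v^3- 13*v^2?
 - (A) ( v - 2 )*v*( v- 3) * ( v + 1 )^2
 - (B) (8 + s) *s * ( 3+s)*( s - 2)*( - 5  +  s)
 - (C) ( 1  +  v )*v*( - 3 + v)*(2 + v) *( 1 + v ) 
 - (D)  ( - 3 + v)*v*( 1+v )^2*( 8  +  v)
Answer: C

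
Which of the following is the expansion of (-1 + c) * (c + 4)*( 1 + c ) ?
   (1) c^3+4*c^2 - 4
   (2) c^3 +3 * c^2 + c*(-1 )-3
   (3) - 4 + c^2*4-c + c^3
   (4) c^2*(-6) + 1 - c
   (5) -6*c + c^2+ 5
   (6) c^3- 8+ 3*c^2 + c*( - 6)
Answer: 3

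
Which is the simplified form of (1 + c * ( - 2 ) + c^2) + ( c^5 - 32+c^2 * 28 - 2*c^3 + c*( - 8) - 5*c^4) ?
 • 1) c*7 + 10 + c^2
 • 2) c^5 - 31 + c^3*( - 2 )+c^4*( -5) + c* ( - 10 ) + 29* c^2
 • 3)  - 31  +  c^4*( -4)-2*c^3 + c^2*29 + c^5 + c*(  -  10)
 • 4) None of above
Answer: 2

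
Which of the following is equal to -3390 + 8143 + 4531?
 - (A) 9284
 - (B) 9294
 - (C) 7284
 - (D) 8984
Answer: A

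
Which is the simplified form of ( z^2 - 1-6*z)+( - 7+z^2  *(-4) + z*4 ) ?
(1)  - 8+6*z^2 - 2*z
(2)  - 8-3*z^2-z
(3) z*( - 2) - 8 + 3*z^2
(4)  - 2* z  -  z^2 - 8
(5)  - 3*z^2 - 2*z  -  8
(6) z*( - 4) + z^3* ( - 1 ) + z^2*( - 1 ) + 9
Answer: 5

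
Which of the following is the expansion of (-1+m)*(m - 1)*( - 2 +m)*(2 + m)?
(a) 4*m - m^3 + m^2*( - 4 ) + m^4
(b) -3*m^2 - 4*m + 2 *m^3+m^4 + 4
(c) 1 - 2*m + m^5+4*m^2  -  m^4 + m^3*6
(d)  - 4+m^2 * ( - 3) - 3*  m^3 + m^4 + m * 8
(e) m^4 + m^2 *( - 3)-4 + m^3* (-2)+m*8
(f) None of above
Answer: e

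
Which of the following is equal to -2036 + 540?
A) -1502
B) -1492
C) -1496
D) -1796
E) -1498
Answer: C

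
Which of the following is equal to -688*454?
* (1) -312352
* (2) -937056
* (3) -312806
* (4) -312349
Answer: 1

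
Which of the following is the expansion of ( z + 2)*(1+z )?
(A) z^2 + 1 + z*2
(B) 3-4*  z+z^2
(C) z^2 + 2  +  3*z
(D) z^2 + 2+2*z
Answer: C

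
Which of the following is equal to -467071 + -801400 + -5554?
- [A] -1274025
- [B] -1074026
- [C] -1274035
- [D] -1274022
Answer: A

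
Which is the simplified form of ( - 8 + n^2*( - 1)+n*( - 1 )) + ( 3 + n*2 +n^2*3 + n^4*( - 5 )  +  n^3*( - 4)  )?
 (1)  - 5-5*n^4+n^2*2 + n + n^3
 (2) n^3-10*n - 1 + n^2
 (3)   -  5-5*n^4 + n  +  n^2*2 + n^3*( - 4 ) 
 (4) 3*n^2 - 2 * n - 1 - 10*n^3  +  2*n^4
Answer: 3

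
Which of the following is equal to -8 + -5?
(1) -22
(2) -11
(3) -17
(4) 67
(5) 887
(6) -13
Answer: 6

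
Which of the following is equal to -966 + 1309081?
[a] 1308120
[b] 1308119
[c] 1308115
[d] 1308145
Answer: c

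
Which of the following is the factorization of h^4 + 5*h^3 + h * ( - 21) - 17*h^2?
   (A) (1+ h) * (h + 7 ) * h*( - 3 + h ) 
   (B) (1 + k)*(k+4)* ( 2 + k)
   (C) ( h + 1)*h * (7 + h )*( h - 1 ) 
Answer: A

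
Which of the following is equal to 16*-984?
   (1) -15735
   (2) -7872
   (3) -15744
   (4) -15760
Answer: 3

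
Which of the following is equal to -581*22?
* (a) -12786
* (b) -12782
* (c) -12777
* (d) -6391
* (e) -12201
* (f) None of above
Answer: b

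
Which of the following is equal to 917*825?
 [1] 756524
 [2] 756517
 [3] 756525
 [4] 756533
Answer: 3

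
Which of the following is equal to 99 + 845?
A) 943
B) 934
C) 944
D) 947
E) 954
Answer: C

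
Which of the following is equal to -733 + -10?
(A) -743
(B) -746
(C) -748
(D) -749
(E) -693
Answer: A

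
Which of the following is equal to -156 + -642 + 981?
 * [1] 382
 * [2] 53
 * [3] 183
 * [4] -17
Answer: 3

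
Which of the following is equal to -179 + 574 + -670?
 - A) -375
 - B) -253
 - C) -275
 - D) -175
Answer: C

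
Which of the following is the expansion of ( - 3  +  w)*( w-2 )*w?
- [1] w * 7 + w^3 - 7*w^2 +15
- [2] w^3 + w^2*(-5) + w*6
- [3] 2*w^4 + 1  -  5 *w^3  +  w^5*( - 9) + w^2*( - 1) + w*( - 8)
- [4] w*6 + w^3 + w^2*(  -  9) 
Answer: 2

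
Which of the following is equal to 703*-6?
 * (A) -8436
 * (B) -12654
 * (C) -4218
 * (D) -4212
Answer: C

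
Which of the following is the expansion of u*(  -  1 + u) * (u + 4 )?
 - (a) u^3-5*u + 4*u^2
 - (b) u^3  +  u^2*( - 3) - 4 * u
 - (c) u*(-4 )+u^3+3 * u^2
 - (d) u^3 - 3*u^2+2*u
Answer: c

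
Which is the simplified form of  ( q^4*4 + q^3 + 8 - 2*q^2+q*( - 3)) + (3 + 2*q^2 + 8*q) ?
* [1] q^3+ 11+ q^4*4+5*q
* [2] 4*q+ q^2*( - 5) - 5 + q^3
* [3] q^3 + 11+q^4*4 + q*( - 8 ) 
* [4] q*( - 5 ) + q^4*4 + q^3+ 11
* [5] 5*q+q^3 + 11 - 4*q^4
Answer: 1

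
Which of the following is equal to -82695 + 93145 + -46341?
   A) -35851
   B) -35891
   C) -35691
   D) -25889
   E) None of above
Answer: B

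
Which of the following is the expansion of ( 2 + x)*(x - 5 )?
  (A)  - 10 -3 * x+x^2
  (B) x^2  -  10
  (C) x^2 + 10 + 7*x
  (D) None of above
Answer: A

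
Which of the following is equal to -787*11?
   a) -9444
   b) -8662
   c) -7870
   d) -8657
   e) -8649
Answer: d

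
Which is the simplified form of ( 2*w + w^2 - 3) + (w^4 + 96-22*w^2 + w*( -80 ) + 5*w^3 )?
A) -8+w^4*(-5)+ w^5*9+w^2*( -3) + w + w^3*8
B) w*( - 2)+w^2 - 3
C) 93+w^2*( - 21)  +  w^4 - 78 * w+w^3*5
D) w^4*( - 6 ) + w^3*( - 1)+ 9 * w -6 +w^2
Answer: C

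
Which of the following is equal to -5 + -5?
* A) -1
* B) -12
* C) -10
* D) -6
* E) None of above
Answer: C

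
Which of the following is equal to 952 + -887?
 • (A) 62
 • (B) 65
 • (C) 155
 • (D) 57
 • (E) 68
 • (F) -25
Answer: B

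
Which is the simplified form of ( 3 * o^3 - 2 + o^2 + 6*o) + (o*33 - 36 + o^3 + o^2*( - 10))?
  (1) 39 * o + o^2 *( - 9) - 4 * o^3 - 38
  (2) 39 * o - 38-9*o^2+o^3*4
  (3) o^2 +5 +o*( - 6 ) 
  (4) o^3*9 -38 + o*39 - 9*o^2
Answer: 2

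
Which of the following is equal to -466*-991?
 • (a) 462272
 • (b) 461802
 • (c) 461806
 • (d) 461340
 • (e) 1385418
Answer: c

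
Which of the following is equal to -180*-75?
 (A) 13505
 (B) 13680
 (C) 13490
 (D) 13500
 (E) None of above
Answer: D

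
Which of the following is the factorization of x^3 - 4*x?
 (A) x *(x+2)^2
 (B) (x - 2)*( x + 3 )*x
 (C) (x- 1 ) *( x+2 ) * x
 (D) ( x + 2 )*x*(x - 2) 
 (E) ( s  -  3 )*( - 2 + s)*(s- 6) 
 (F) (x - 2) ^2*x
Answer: D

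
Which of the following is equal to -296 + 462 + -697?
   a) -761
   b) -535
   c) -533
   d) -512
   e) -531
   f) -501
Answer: e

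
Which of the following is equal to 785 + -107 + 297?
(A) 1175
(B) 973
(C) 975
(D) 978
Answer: C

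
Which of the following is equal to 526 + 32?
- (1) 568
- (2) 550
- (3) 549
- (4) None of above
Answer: 4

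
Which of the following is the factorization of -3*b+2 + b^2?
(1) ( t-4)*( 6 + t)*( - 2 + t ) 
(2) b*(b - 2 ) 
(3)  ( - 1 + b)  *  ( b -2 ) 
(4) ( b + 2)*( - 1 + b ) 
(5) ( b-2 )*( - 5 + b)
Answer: 3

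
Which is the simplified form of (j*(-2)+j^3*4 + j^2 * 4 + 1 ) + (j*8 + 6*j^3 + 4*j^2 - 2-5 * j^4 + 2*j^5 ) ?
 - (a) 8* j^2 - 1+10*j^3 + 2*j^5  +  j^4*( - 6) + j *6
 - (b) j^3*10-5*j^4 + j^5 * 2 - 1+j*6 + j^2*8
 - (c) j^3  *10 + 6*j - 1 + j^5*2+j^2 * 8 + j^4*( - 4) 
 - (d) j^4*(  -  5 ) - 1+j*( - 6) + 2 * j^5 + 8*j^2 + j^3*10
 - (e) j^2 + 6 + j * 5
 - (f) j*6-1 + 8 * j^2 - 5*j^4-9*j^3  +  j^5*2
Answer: b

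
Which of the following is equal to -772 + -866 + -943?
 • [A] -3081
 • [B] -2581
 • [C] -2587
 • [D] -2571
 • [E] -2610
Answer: B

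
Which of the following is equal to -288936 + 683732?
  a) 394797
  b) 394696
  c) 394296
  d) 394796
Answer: d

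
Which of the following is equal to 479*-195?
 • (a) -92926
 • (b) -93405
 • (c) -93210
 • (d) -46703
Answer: b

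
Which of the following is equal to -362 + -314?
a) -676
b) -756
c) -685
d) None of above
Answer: a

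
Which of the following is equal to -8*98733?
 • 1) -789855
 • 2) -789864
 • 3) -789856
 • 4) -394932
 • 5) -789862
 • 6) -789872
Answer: 2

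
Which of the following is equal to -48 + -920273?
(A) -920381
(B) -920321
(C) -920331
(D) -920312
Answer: B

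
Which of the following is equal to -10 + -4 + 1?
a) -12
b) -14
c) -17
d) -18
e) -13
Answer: e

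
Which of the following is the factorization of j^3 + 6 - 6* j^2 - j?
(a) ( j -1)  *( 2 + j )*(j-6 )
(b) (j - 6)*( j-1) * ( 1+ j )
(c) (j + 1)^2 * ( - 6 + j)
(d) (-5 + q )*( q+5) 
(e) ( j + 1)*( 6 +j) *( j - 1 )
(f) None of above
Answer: b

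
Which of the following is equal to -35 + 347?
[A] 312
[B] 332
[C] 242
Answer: A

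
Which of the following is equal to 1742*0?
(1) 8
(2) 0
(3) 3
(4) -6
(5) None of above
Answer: 2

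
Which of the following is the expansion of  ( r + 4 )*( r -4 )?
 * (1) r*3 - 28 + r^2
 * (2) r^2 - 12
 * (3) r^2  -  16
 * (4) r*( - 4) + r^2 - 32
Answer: 3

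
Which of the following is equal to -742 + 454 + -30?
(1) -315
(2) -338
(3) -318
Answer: 3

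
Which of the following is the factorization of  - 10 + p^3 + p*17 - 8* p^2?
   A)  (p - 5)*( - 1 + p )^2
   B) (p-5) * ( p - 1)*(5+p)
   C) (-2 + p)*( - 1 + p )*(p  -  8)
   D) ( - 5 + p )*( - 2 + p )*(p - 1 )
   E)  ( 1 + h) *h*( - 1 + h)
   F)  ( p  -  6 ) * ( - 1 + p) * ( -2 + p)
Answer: D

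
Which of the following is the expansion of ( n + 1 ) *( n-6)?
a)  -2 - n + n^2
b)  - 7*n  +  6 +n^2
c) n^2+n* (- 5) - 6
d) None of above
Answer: c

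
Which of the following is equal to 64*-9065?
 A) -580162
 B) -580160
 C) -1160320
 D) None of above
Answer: B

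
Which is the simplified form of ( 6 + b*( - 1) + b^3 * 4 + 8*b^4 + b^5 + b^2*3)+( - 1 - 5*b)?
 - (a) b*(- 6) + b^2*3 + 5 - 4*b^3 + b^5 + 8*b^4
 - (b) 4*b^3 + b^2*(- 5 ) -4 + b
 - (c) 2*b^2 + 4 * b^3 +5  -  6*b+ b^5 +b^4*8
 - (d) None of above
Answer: d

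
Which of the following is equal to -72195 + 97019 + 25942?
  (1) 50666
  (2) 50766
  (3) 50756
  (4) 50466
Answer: 2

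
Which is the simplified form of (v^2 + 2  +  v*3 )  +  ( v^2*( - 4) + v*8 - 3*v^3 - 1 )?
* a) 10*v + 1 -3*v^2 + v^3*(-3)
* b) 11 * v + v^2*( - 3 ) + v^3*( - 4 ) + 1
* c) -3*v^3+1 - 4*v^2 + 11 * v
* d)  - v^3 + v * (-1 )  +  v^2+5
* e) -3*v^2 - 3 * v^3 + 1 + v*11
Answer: e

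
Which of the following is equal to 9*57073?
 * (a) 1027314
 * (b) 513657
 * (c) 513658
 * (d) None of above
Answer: b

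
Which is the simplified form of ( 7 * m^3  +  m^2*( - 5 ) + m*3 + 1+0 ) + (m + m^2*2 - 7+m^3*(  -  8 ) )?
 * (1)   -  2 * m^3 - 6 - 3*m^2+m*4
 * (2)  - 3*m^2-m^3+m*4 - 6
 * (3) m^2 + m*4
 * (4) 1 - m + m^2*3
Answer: 2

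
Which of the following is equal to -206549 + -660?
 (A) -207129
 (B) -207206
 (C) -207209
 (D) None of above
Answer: C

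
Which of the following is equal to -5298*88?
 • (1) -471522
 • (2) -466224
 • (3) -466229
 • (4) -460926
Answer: 2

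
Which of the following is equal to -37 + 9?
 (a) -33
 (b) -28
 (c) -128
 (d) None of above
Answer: b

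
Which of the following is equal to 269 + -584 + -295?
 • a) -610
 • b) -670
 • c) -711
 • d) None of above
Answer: a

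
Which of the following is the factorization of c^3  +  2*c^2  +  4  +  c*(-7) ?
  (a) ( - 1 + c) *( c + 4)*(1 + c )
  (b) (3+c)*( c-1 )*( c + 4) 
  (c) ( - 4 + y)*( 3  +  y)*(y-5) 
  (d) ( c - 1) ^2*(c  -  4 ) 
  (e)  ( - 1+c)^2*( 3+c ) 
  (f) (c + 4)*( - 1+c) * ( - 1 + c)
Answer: f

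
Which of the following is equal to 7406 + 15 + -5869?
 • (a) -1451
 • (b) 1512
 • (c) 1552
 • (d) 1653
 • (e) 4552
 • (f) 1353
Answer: c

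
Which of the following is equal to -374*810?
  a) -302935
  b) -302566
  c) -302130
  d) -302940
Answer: d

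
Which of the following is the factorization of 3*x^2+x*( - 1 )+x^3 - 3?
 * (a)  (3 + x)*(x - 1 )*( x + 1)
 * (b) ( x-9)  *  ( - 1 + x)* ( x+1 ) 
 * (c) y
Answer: a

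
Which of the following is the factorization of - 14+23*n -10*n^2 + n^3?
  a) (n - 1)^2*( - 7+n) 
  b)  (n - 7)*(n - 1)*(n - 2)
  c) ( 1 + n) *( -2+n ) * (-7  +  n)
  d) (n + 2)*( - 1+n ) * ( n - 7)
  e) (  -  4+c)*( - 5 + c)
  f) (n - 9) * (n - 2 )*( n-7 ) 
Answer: b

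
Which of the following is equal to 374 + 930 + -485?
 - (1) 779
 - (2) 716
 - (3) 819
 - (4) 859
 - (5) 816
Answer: 3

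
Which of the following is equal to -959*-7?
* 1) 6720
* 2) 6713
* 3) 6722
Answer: 2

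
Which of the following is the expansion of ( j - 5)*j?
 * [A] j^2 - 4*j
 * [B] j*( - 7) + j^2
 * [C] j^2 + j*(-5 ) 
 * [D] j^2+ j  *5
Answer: C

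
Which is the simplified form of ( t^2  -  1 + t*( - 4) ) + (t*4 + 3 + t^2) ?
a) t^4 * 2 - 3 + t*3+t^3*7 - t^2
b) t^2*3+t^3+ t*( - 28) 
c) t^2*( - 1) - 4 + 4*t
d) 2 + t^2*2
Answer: d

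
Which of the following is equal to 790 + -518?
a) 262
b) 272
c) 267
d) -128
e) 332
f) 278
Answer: b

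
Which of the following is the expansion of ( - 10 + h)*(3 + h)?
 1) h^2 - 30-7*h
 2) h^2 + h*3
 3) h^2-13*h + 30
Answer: 1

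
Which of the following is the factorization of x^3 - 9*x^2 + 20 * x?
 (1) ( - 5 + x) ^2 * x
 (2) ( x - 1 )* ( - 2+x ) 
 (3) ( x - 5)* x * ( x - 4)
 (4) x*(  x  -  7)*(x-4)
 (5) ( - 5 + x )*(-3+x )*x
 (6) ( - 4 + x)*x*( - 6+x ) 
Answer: 3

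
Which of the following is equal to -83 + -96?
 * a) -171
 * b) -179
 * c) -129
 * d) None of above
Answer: b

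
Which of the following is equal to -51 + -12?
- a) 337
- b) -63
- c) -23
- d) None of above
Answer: b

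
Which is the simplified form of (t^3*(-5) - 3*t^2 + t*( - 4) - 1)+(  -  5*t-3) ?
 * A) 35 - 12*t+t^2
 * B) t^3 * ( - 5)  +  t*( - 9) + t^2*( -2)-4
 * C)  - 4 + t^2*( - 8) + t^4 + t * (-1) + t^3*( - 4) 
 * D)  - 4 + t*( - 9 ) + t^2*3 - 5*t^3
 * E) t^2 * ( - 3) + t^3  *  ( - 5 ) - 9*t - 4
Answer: E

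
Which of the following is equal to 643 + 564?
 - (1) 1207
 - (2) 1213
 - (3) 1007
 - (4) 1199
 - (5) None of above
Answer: 1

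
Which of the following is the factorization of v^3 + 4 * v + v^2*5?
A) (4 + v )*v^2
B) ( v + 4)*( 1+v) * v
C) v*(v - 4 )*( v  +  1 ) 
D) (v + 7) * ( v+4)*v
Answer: B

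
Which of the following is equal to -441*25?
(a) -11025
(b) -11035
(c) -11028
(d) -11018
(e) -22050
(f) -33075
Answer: a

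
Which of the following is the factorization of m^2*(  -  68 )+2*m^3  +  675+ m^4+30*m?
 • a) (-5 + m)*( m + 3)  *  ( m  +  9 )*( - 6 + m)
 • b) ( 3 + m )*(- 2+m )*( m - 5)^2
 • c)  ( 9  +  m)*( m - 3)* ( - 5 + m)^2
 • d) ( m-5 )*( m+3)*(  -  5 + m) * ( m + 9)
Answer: d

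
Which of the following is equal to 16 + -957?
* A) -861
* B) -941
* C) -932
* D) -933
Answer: B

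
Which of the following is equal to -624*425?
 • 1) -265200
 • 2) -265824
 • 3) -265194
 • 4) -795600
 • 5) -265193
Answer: 1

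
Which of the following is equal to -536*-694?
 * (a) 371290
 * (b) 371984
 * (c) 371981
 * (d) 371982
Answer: b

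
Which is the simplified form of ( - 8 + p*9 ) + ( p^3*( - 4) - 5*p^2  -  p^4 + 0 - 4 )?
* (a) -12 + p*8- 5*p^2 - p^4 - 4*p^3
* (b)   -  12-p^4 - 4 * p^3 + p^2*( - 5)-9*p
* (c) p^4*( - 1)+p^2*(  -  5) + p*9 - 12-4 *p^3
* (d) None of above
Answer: c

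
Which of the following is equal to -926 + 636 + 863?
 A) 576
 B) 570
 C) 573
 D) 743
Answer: C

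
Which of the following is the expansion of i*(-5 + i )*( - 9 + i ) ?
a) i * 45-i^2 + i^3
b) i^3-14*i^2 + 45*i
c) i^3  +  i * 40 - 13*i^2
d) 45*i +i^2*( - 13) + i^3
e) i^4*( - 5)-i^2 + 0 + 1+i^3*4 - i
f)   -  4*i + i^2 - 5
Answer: b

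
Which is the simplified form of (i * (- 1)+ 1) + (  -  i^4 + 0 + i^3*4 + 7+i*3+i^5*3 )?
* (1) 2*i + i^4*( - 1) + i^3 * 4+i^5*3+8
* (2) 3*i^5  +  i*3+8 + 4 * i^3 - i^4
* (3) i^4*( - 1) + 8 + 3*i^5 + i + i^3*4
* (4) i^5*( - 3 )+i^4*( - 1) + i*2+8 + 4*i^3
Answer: 1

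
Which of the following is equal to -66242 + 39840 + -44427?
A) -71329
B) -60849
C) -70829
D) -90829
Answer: C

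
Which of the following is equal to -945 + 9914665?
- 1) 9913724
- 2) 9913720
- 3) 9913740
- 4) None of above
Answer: 2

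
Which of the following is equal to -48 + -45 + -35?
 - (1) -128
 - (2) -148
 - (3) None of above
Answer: 1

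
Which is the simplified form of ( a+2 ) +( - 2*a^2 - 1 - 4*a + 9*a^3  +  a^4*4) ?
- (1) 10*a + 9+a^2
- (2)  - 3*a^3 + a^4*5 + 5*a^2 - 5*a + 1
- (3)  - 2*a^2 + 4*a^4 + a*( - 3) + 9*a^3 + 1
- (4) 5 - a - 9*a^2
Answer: 3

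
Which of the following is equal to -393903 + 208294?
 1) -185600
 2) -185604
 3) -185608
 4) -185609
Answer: 4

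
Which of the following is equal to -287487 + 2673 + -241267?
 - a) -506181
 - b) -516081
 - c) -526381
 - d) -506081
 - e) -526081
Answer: e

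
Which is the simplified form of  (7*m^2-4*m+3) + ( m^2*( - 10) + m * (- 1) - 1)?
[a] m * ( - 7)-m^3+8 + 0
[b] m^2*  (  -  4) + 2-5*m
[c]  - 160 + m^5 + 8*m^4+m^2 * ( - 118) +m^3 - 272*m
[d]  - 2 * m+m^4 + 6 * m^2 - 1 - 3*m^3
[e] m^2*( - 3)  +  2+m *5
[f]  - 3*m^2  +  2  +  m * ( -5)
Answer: f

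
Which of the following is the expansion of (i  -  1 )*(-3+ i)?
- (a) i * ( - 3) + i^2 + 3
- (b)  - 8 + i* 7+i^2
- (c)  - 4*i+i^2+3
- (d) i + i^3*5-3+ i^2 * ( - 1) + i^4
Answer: c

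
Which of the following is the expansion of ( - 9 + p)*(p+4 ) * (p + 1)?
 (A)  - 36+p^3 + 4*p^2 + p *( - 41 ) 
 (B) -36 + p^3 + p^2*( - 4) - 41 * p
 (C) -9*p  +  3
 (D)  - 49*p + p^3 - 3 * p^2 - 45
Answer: B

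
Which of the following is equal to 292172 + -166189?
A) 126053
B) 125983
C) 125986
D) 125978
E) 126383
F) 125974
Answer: B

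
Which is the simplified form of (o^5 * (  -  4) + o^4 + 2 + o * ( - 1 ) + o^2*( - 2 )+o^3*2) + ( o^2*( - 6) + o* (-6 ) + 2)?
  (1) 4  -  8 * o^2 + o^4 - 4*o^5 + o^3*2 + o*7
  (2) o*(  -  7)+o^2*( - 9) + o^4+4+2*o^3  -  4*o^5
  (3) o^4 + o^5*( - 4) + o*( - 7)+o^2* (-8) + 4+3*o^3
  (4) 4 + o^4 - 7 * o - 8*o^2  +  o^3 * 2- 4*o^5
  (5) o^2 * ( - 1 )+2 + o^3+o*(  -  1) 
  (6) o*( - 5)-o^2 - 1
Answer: 4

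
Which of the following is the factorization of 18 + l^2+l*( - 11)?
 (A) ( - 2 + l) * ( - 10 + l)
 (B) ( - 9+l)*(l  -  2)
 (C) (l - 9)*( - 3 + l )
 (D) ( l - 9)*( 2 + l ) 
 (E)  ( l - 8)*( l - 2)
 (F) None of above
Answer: B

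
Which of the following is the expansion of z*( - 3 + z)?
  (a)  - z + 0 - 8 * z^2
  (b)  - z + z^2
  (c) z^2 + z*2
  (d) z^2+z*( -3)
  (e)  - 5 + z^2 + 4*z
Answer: d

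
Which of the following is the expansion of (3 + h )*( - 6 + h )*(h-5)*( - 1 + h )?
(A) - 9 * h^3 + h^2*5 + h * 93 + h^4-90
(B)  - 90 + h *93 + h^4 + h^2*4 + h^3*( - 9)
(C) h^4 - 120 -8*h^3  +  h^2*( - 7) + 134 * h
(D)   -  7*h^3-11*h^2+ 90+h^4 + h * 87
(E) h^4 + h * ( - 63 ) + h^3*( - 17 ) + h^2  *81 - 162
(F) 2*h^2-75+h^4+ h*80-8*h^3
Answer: A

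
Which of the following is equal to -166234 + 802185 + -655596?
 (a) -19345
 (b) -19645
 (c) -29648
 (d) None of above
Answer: b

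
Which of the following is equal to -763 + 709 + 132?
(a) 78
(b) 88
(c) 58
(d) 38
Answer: a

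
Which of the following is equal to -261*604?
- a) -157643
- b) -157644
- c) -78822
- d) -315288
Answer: b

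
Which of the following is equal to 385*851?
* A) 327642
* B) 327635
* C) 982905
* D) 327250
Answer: B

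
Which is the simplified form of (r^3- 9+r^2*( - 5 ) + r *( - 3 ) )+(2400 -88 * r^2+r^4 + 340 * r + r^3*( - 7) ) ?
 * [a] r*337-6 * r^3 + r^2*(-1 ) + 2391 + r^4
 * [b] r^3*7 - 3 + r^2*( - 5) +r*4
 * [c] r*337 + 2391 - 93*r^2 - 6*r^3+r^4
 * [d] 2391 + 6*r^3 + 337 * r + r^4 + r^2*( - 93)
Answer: c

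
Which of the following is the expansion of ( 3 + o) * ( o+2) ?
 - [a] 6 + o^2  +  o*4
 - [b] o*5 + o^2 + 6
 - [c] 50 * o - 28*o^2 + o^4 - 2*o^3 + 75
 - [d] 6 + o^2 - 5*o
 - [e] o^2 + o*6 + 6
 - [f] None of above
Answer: b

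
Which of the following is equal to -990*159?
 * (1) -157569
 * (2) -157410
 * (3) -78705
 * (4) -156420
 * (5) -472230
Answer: 2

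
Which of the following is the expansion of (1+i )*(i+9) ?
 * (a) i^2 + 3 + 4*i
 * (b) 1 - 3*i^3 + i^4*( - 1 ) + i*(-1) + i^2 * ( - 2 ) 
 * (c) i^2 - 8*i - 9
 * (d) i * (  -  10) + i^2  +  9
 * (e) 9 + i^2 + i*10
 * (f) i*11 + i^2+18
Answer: e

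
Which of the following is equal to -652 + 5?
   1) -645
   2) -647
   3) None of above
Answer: 2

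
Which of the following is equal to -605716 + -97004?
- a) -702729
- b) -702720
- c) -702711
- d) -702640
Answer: b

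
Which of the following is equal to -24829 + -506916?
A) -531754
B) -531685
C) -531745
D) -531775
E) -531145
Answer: C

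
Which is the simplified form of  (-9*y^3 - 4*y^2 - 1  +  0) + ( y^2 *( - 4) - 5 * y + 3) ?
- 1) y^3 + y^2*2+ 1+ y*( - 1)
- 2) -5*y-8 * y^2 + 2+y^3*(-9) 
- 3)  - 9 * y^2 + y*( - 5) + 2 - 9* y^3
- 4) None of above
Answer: 2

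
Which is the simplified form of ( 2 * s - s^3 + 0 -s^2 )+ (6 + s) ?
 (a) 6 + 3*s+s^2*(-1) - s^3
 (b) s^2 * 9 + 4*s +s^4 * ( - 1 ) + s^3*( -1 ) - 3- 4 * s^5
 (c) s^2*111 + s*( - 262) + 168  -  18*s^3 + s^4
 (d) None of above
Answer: a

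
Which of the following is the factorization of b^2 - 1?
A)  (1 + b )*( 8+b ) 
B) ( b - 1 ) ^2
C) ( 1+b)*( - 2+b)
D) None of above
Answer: D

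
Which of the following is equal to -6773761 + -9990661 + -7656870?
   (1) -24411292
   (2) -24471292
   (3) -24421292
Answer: 3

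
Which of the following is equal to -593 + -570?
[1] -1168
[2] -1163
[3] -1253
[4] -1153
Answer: 2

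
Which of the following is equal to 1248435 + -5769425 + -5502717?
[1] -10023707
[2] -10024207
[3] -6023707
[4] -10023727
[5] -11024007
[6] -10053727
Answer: 1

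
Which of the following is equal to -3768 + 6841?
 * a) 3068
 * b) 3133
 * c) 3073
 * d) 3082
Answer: c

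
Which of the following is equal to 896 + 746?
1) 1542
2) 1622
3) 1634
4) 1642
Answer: 4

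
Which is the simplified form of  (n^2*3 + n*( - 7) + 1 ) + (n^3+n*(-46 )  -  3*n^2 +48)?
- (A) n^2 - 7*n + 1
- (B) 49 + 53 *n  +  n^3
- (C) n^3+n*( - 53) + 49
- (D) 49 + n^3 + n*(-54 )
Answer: C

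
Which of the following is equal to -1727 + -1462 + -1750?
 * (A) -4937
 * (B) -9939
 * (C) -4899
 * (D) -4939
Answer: D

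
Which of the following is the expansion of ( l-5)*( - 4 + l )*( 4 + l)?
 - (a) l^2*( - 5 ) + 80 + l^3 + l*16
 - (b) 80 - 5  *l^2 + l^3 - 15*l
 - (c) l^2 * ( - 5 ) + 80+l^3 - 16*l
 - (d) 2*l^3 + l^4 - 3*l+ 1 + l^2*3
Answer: c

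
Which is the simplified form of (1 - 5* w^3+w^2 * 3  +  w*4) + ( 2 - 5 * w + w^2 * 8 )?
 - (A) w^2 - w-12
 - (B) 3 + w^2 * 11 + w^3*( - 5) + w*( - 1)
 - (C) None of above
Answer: B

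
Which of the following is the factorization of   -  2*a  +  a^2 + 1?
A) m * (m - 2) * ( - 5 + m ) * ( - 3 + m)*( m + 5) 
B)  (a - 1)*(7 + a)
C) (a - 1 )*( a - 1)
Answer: C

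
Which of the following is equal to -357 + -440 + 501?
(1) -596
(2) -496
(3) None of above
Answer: 3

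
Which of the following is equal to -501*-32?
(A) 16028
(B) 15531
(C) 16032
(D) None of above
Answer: C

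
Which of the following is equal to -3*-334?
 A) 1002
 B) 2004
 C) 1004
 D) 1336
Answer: A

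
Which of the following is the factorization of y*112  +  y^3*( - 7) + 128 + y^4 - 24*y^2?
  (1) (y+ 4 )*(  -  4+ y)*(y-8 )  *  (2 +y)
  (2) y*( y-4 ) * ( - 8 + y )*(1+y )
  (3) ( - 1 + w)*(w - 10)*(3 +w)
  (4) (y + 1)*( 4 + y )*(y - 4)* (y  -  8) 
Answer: 4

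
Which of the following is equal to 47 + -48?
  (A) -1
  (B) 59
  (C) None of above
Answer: A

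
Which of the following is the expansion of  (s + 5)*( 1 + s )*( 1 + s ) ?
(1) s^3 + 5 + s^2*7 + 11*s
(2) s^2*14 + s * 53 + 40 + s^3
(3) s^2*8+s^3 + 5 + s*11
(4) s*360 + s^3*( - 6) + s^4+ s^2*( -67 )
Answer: 1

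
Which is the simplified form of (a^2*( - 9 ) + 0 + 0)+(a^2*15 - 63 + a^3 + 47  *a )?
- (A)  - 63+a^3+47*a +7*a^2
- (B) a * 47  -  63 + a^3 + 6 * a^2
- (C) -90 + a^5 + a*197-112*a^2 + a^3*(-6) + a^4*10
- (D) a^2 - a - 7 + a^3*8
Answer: B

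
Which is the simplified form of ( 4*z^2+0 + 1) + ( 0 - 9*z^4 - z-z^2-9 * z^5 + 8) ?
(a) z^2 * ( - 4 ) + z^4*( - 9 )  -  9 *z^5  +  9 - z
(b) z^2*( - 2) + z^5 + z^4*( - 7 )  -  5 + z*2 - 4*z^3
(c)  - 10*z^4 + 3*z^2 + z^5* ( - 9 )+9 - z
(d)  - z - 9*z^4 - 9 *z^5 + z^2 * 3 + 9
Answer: d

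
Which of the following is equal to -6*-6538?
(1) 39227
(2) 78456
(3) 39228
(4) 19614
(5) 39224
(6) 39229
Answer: 3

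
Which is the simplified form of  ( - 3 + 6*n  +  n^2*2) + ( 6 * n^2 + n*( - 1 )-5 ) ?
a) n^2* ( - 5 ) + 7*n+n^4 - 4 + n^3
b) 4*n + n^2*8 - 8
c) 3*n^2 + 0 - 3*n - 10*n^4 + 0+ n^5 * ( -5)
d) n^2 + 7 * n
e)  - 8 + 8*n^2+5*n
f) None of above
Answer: e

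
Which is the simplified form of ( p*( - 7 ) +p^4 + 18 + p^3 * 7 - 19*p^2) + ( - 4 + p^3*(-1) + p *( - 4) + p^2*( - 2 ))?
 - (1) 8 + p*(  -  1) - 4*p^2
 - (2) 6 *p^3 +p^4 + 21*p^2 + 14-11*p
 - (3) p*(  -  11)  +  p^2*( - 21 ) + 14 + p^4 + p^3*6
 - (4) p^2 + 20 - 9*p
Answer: 3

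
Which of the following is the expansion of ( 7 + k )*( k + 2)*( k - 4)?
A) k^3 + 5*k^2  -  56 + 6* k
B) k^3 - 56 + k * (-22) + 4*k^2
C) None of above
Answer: C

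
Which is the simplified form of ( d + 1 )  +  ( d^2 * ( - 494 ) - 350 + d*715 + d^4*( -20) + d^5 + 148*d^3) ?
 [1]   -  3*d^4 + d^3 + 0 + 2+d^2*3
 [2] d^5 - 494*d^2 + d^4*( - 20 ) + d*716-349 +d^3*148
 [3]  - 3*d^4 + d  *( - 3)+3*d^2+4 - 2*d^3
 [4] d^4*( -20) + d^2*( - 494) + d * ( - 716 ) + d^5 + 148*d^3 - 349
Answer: 2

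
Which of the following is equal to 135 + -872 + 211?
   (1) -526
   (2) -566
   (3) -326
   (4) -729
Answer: 1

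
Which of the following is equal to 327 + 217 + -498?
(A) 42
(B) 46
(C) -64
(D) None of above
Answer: B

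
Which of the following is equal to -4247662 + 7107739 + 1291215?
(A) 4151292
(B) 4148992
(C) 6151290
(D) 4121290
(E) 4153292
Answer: A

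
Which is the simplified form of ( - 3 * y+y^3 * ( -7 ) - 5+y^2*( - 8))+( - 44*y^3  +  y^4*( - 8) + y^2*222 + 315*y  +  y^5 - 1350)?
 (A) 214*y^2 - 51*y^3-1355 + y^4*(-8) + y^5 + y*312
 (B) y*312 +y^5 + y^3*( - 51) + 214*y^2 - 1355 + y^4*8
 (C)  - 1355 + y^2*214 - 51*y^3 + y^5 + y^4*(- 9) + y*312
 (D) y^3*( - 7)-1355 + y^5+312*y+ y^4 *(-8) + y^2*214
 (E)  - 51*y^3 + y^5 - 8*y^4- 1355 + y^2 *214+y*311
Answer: A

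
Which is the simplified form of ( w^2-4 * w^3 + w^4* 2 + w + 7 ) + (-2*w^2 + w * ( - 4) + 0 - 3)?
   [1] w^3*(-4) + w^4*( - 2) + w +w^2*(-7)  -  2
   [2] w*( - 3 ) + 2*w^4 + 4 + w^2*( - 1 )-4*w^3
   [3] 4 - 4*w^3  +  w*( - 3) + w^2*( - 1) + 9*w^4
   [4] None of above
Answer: 2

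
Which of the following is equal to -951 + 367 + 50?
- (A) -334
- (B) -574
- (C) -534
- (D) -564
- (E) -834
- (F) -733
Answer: C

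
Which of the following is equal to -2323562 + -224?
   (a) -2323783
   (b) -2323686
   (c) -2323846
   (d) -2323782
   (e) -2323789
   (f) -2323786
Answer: f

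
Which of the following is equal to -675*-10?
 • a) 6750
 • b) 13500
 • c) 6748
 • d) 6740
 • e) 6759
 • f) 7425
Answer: a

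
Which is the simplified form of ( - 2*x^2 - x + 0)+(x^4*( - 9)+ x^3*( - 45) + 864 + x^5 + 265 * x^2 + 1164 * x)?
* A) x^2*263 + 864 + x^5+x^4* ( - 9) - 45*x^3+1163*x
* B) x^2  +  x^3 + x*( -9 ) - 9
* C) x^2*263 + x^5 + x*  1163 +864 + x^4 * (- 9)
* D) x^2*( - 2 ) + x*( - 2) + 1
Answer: A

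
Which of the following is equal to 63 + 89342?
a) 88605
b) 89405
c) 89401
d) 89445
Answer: b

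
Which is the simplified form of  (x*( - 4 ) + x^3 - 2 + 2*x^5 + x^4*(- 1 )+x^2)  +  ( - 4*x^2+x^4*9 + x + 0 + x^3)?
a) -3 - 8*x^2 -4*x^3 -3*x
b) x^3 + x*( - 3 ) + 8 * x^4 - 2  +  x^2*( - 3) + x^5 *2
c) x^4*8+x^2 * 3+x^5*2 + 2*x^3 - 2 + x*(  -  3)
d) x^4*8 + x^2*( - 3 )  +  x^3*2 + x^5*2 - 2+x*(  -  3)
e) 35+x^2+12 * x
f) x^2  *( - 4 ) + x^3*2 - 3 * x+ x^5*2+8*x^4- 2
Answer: d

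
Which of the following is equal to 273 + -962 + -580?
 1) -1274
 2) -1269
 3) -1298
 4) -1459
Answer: 2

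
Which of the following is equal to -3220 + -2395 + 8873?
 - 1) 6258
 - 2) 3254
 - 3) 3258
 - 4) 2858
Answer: 3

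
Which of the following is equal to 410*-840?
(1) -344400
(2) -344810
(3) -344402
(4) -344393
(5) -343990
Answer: 1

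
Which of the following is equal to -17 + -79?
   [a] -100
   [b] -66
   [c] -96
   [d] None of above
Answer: c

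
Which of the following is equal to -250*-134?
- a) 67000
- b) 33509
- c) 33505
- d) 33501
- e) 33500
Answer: e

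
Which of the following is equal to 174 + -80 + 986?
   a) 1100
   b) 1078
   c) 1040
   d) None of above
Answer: d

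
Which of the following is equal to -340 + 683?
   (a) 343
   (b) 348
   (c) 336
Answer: a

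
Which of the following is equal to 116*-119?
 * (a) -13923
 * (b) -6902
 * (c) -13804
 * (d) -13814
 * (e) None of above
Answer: c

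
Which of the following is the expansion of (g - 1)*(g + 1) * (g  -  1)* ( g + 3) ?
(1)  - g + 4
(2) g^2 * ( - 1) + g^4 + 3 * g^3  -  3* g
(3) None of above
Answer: 3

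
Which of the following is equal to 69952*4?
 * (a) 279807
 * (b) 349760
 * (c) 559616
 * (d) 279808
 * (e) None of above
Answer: d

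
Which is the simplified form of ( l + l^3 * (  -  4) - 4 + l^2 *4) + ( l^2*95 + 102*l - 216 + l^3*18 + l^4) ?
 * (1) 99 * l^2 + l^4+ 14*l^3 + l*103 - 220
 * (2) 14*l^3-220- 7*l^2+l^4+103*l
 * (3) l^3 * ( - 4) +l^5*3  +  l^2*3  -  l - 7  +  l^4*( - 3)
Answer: 1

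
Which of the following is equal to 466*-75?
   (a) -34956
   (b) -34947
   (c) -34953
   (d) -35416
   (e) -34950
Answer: e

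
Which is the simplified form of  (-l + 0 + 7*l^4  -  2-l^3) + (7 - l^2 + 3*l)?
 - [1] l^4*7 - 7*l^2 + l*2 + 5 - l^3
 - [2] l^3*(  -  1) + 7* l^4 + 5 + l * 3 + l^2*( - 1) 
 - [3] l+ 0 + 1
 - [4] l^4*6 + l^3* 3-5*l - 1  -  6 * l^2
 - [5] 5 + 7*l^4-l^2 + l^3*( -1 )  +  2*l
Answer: 5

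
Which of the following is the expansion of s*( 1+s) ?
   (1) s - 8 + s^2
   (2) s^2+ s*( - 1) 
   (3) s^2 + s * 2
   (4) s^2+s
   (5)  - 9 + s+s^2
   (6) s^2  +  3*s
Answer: 4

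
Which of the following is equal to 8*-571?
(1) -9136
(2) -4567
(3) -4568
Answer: 3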